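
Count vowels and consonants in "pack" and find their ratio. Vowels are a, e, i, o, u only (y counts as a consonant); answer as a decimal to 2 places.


Word: "pack"
Vowels (a,e,i,o,u): 1
Consonants: 3
Ratio = 1/3
= 0.33


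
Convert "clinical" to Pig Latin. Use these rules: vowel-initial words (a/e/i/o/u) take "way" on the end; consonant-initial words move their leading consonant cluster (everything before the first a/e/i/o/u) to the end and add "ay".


Word: "clinical"
Starts with consonant(s) → move to end, add 'ay'
Consonant cluster: "cl"
Pig Latin = "inicalclay"


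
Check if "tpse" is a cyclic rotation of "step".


Word: "step", Candidate: "tpse"
Method: check if candidate is substring of word+word
"stepstep" contains "tpse"? No
Is rotation = No


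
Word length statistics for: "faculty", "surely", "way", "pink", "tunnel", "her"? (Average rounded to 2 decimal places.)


Lengths: "faculty"=7, "surely"=6, "way"=3, "pink"=4, "tunnel"=6, "her"=3
Sum = 29, Count = 6
Average = 29/6 = 4.83
= avg=4.83, min=3, max=7


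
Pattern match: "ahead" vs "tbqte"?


Pattern of "ahead": [0, 1, 2, 0, 3]
Pattern of "tbqte": [0, 1, 2, 0, 3]
Patterns match
Same pattern = Yes


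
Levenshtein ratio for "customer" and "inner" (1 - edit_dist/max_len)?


Word 1: "customer" (length 8)
Word 2: "inner" (length 5)
One optimal edit sequence:
  1. delete 'c'  (+1)
  2. delete 'u'  (+1)
  3. delete 's'  (+1)
  4. substitute 't' -> 'i'  (+1)
  5. substitute 'o' -> 'n'  (+1)
  6. substitute 'm' -> 'n'  (+1)
  7. keep 'e'
  8. keep 'r'
Edit distance = 6
Max length = max(8, 5) = 8
Similarity = 1 - 6/8
= 0.2500


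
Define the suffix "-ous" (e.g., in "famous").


Suffix: -ous
Example: famous (fame + -ous, with a spelling change)
Meaning = having quality of


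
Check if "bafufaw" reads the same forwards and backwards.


Word: "bafufaw"
Reversed: "wafufab"
Forward == Backward? bafufaw != wafufab
Palindrome = No


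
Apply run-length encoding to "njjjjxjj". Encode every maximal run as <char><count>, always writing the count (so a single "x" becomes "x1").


String: "njjjjxjj"
Scanning for consecutive runs:
  'n' x 1
  'j' x 4
  'x' x 1
  'j' x 2
RLE = "n1j4x1j2"


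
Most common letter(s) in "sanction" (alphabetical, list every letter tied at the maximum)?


Word: "sanction"
Letter counts:
  'a': 1
  'c': 1
  'i': 1
  'n': 2
  'o': 1
  's': 1
  't': 1
Maximum count = 2
Most frequent = 'n' (2 times each)


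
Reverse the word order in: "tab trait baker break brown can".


Original: "tab trait baker break brown can"
Words (1..n): tab | trait | baker | break | brown | can
Reversed (n..1): can | brown | break | baker | trait | tab
Result = "can brown break baker trait tab"


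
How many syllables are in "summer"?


Word: "summer"
Syllable breakdown: sum | mer
Counting: 2 parts
= 2 syllables


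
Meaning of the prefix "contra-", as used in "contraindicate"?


Prefix: contra-
As in: contraindicate -> contra- + indicate
Meaning = against


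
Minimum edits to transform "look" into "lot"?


Word 1: "look" (length 4)
Word 2: "lot" (length 3)
One optimal edit sequence (insert/delete/substitute each cost 1):
  1. keep 'l'
  2. delete 'o'  (+1)
  3. keep 'o'
  4. substitute 'k' -> 't'  (+1)
Total edit operations: 2
Edit distance = 2


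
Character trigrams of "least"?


Word: "least" (length 5)
Number of trigrams = 5 - 3 + 1 = 3
  Position 0: "lea"
  Position 1: "eas"
  Position 2: "ast"
Trigrams = "lea", "eas", "ast"


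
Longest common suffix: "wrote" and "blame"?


Word 1: "wrote"
Word 2: "blame"
Comparing from end:
  Pos -1: 'e' == 'e'
  Pos -2: 't' != 'm' (stop)
LCS = "e" (length 1)


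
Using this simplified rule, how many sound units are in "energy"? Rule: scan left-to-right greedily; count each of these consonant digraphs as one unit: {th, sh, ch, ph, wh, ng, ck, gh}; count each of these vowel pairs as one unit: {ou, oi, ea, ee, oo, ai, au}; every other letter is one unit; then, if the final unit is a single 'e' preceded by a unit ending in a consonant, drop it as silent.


Word: "energy" (6 letters)
Left-to-right scan:
  1. 'e' (letter)
  2. 'n' (letter)
  3. 'e' (letter)
  4. 'r' (letter)
  5. 'g' (letter)
  6. 'y' (letter)
Units from scan: 6
Sound units = 6 units


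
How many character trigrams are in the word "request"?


Word: "request" (length 7)
Number of 3-grams = length - 3 + 1 = 7 - 3 + 1
= 5


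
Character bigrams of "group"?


Word: "group" (length 5)
Number of bigrams = 5 - 2 + 1 = 4
  Position 0: "gr"
  Position 1: "ro"
  Position 2: "ou"
  Position 3: "up"
Bigrams = "gr", "ro", "ou", "up"


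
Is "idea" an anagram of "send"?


Word 1: "send" → sorted: dens
Word 2: "idea" → sorted: adei
Same letters? dens != adei
Anagram = No


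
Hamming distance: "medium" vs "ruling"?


Comparing character by character (same length = 6):
  Pos 0: 'm' vs 'r' !=
  Pos 1: 'e' vs 'u' !=
  Pos 2: 'd' vs 'l' !=
  Pos 3: 'i' vs 'i' =
  Pos 4: 'u' vs 'n' !=
  Pos 5: 'm' vs 'g' !=
Hamming distance = 5


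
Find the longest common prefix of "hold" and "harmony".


Word 1: "hold"
Word 2: "harmony"
Comparing from start:
  Pos 0: 'h' == 'h'
  Pos 1: 'o' != 'a' (stop)
LCP = "h" (length 1)


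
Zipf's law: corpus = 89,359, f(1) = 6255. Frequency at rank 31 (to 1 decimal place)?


Zipf's law: f(r) = f(1) / r
f(1) = 6255
f(31) = 6255 / 31
= 201.8 occurrences


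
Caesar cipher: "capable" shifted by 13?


Word: "capable"
Shift: 13
Each letter → (letter + shift) mod 26:
  'c' (2) + 13 = 15 → 'p'
  'a' (0) + 13 = 13 → 'n'
  'p' (15) + 13 = 2 → 'c'
  'a' (0) + 13 = 13 → 'n'
  'b' (1) + 13 = 14 → 'o'
  'l' (11) + 13 = 24 → 'y'
  'e' (4) + 13 = 17 → 'r'
Result = "pncnoyr"


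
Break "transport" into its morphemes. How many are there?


Word: "transport"
Morphemes: trans- | port
Each morpheme carries meaning
= 2 morphemes


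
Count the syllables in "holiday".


Word: "holiday"
Syllable breakdown: hol-i-day
Counting: 3 parts
= 3 syllables


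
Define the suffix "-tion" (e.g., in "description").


Suffix: -tion
Example: description = describe + -tion, with a spelling change
Meaning = act or process


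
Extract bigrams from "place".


Word: "place" (length 5)
Number of bigrams = 5 - 2 + 1 = 4
  Position 0: "pl"
  Position 1: "la"
  Position 2: "ac"
  Position 3: "ce"
Bigrams = "pl", "la", "ac", "ce"


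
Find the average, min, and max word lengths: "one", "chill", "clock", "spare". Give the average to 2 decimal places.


Lengths: "one"=3, "chill"=5, "clock"=5, "spare"=5
Sum = 18, Count = 4
Average = 18/4 = 4.50
= avg=4.50, min=3, max=5


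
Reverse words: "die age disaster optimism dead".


Original: "die age disaster optimism dead"
Words (1..n): die | age | disaster | optimism | dead
Reversed (n..1): dead | optimism | disaster | age | die
Result = "dead optimism disaster age die"


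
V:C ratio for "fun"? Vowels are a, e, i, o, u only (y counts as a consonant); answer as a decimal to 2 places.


Word: "fun"
Vowels (a,e,i,o,u): 1
Consonants: 2
Ratio = 1/2
= 0.50


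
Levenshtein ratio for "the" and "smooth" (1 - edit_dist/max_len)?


Word 1: "the" (length 3)
Word 2: "smooth" (length 6)
One optimal edit sequence:
  1. insert 's'  (+1)
  2. insert 'm'  (+1)
  3. insert 'o'  (+1)
  4. insert 'o'  (+1)
  5. keep 't'
  6. keep 'h'
  7. delete 'e'  (+1)
Edit distance = 5
Max length = max(3, 6) = 6
Similarity = 1 - 5/6
= 0.1667


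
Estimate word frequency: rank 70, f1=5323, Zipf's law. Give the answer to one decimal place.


Zipf's law: f(r) = f(1) / r
f(1) = 5323
f(70) = 5323 / 70
= 76.0 occurrences


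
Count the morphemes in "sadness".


Word: "sadness"
Morphemes: sad | -ness
Each morpheme carries meaning
= 2 morphemes


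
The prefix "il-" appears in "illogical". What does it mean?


Prefix: il-
Example: illogical = il- + logical
Meaning = not


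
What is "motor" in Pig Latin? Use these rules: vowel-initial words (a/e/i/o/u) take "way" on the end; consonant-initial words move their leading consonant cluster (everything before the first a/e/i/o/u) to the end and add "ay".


Word: "motor"
Starts with consonant(s) → move to end, add 'ay'
Consonant cluster: "m"
Pig Latin = "otormay"


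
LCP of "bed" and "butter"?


Word 1: "bed"
Word 2: "butter"
Comparing from start:
  Pos 0: 'b' == 'b'
  Pos 1: 'e' != 'u' (stop)
LCP = "b" (length 1)


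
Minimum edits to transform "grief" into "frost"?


Word 1: "grief" (length 5)
Word 2: "frost" (length 5)
One optimal edit sequence (insert/delete/substitute each cost 1):
  1. substitute 'g' -> 'f'  (+1)
  2. keep 'r'
  3. substitute 'i' -> 'o'  (+1)
  4. substitute 'e' -> 's'  (+1)
  5. substitute 'f' -> 't'  (+1)
Total edit operations: 4
Edit distance = 4


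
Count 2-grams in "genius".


Word: "genius" (length 6)
Number of 2-grams = length - 2 + 1 = 6 - 2 + 1
= 5


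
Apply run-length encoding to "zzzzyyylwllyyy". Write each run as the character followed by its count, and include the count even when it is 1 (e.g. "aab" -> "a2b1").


String: "zzzzyyylwllyyy"
Scanning for consecutive runs:
  'z' x 4
  'y' x 3
  'l' x 1
  'w' x 1
  'l' x 2
  'y' x 3
RLE = "z4y3l1w1l2y3"


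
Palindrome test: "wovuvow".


Word: "wovuvow"
Reversed: "wovuvow"
Forward == Backward? wovuvow == wovuvow
Palindrome = Yes


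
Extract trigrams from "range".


Word: "range" (length 5)
Number of trigrams = 5 - 3 + 1 = 3
  Position 0: "ran"
  Position 1: "ang"
  Position 2: "nge"
Trigrams = "ran", "ang", "nge"


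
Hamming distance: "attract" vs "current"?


Comparing character by character (same length = 7):
  Pos 0: 'a' vs 'c' !=
  Pos 1: 't' vs 'u' !=
  Pos 2: 't' vs 'r' !=
  Pos 3: 'r' vs 'r' =
  Pos 4: 'a' vs 'e' !=
  Pos 5: 'c' vs 'n' !=
  Pos 6: 't' vs 't' =
Hamming distance = 5


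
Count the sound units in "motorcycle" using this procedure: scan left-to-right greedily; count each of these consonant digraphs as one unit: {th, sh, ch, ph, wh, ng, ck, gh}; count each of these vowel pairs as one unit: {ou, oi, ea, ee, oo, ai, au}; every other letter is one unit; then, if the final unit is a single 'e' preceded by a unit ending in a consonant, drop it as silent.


Word: "motorcycle" (10 letters)
Left-to-right scan:
  1. 'm' (letter)
  2. 'o' (letter)
  3. 't' (letter)
  4. 'o' (letter)
  5. 'r' (letter)
  6. 'c' (letter)
  7. 'y' (letter)
  8. 'c' (letter)
  9. 'l' (letter)
  10. 'e' (letter)
Units from scan: 10
Final unit is 'e' after a consonant -> drop as silent (-1)
Sound units = 9 units


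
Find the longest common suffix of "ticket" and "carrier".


Word 1: "ticket"
Word 2: "carrier"
Comparing from end:
  Pos -1: 't' != 'r' (stop)
LCS = "" (length 0)


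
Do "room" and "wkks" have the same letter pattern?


Pattern of "room": [0, 1, 1, 2]
Pattern of "wkks": [0, 1, 1, 2]
Patterns match
Same pattern = Yes


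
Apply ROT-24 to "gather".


Word: "gather"
Shift: 24
Each letter → (letter + shift) mod 26:
  'g' (6) + 24 = 4 → 'e'
  'a' (0) + 24 = 24 → 'y'
  't' (19) + 24 = 17 → 'r'
  'h' (7) + 24 = 5 → 'f'
  'e' (4) + 24 = 2 → 'c'
  'r' (17) + 24 = 15 → 'p'
Result = "eyrfcp"


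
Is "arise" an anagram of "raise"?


Word 1: "raise" → sorted: aeirs
Word 2: "arise" → sorted: aeirs
Same letters? aeirs == aeirs
Anagram = Yes


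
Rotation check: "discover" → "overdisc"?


Word: "discover", Candidate: "overdisc"
Method: check if candidate is substring of word+word
"discoverdiscover" contains "overdisc"? Yes
Is rotation = Yes


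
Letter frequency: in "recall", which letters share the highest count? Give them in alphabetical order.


Word: "recall"
Letter counts:
  'a': 1
  'c': 1
  'e': 1
  'l': 2
  'r': 1
Maximum count = 2
Most frequent = 'l' (2 times each)


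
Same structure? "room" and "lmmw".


Pattern of "room": [0, 1, 1, 2]
Pattern of "lmmw": [0, 1, 1, 2]
Patterns match
Same pattern = Yes


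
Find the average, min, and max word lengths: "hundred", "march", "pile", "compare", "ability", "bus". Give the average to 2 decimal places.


Lengths: "hundred"=7, "march"=5, "pile"=4, "compare"=7, "ability"=7, "bus"=3
Sum = 33, Count = 6
Average = 33/6 = 5.50
= avg=5.50, min=3, max=7


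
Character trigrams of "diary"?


Word: "diary" (length 5)
Number of trigrams = 5 - 3 + 1 = 3
  Position 0: "dia"
  Position 1: "iar"
  Position 2: "ary"
Trigrams = "dia", "iar", "ary"


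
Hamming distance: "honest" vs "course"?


Comparing character by character (same length = 6):
  Pos 0: 'h' vs 'c' !=
  Pos 1: 'o' vs 'o' =
  Pos 2: 'n' vs 'u' !=
  Pos 3: 'e' vs 'r' !=
  Pos 4: 's' vs 's' =
  Pos 5: 't' vs 'e' !=
Hamming distance = 4


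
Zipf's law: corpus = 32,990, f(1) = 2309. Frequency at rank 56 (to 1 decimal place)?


Zipf's law: f(r) = f(1) / r
f(1) = 2309
f(56) = 2309 / 56
= 41.2 occurrences


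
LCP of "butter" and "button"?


Word 1: "butter"
Word 2: "button"
Comparing from start:
  Pos 0: 'b' == 'b'
  Pos 1: 'u' == 'u'
  Pos 2: 't' == 't'
  Pos 3: 't' == 't'
  Pos 4: 'e' != 'o' (stop)
LCP = "butt" (length 4)


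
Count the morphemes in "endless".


Word: "endless"
Morphemes: end + -less
Each morpheme carries meaning
= 2 morphemes


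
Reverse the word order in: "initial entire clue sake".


Original: "initial entire clue sake"
Words (1..n): initial | entire | clue | sake
Reversed (n..1): sake | clue | entire | initial
Result = "sake clue entire initial"


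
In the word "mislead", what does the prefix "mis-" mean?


Prefix: mis-
Example: mislead (mis- + lead)
Meaning = wrongly


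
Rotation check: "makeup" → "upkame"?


Word: "makeup", Candidate: "upkame"
Method: check if candidate is substring of word+word
"makeupmakeup" contains "upkame"? No
Is rotation = No


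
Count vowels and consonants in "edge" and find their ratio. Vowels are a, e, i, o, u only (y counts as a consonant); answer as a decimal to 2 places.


Word: "edge"
Vowels (a,e,i,o,u): 2
Consonants: 2
Ratio = 2/2
= 1.00


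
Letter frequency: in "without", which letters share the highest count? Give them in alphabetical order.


Word: "without"
Letter counts:
  'h': 1
  'i': 1
  'o': 1
  't': 2
  'u': 1
  'w': 1
Maximum count = 2
Most frequent = 't' (2 times each)


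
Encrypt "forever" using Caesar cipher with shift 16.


Word: "forever"
Shift: 16
Each letter → (letter + shift) mod 26:
  'f' (5) + 16 = 21 → 'v'
  'o' (14) + 16 = 4 → 'e'
  'r' (17) + 16 = 7 → 'h'
  'e' (4) + 16 = 20 → 'u'
  'v' (21) + 16 = 11 → 'l'
  'e' (4) + 16 = 20 → 'u'
  'r' (17) + 16 = 7 → 'h'
Result = "vehuluh"


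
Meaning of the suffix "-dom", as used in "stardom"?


Suffix: -dom
Example: stardom = star + -dom
Meaning = state / realm


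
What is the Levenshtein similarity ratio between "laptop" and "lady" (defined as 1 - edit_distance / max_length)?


Word 1: "laptop" (length 6)
Word 2: "lady" (length 4)
One optimal edit sequence:
  1. keep 'l'
  2. keep 'a'
  3. delete 'p'  (+1)
  4. delete 't'  (+1)
  5. substitute 'o' -> 'd'  (+1)
  6. substitute 'p' -> 'y'  (+1)
Edit distance = 4
Max length = max(6, 4) = 6
Similarity = 1 - 4/6
= 0.3333


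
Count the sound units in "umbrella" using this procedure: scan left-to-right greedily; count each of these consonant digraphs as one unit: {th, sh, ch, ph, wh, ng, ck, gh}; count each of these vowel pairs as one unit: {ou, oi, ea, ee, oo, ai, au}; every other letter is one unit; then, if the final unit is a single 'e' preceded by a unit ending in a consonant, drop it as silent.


Word: "umbrella" (8 letters)
Left-to-right scan:
  (1) 'u' (letter)
  (2) 'm' (letter)
  (3) 'b' (letter)
  (4) 'r' (letter)
  (5) 'e' (letter)
  (6) 'l' (letter)
  (7) 'l' (letter)
  (8) 'a' (letter)
Units from scan: 8
Sound units = 8 units


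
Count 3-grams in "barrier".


Word: "barrier" (length 7)
Number of 3-grams = length - 3 + 1 = 7 - 3 + 1
= 5


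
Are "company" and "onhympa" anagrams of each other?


Word 1: "company" → sorted: acmnopy
Word 2: "onhympa" → sorted: ahmnopy
Same letters? acmnopy != ahmnopy
Anagram = No


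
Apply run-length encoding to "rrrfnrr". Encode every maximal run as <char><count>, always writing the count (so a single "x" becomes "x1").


String: "rrrfnrr"
Scanning for consecutive runs:
  'r' x 3
  'f' x 1
  'n' x 1
  'r' x 2
RLE = "r3f1n1r2"


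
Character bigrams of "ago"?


Word: "ago" (length 3)
Number of bigrams = 3 - 2 + 1 = 2
  Position 0: "ag"
  Position 1: "go"
Bigrams = "ag", "go"


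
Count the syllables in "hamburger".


Word: "hamburger"
Syllable breakdown: ham-bur-ger
Counting: 3 parts
= 3 syllables


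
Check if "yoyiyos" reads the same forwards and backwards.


Word: "yoyiyos"
Reversed: "soyiyoy"
Forward == Backward? yoyiyos != soyiyoy
Palindrome = No


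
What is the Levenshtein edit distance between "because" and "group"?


Word 1: "because" (length 7)
Word 2: "group" (length 5)
One optimal edit sequence (insert/delete/substitute each cost 1):
  1. delete 'b'  (+1)
  2. substitute 'e' -> 'g'  (+1)
  3. substitute 'c' -> 'r'  (+1)
  4. substitute 'a' -> 'o'  (+1)
  5. keep 'u'
  6. delete 's'  (+1)
  7. substitute 'e' -> 'p'  (+1)
Total edit operations: 6
Edit distance = 6


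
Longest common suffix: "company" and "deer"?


Word 1: "company"
Word 2: "deer"
Comparing from end:
  Pos -1: 'y' != 'r' (stop)
LCS = "" (length 0)


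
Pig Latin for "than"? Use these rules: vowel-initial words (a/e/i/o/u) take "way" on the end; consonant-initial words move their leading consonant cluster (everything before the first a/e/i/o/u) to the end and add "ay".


Word: "than"
Starts with consonant(s) → move to end, add 'ay'
Consonant cluster: "th"
Pig Latin = "anthay"


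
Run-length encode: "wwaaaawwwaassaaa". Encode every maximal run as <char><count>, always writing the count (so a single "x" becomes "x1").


String: "wwaaaawwwaassaaa"
Scanning for consecutive runs:
  'w' x 2
  'a' x 4
  'w' x 3
  'a' x 2
  's' x 2
  'a' x 3
RLE = "w2a4w3a2s2a3"


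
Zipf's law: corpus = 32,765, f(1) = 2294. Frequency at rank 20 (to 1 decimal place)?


Zipf's law: f(r) = f(1) / r
f(1) = 2294
f(20) = 2294 / 20
= 114.7 occurrences


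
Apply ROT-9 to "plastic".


Word: "plastic"
Shift: 9
Each letter → (letter + shift) mod 26:
  'p' (15) + 9 = 24 → 'y'
  'l' (11) + 9 = 20 → 'u'
  'a' (0) + 9 = 9 → 'j'
  's' (18) + 9 = 1 → 'b'
  't' (19) + 9 = 2 → 'c'
  'i' (8) + 9 = 17 → 'r'
  'c' (2) + 9 = 11 → 'l'
Result = "yujbcrl"


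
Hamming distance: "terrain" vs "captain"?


Comparing character by character (same length = 7):
  Pos 0: 't' vs 'c' !=
  Pos 1: 'e' vs 'a' !=
  Pos 2: 'r' vs 'p' !=
  Pos 3: 'r' vs 't' !=
  Pos 4: 'a' vs 'a' =
  Pos 5: 'i' vs 'i' =
  Pos 6: 'n' vs 'n' =
Hamming distance = 4


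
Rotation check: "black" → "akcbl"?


Word: "black", Candidate: "akcbl"
Method: check if candidate is substring of word+word
"blackblack" contains "akcbl"? No
Is rotation = No


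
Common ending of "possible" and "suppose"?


Word 1: "possible"
Word 2: "suppose"
Comparing from end:
  Pos -1: 'e' == 'e'
  Pos -2: 'l' != 's' (stop)
LCS = "e" (length 1)


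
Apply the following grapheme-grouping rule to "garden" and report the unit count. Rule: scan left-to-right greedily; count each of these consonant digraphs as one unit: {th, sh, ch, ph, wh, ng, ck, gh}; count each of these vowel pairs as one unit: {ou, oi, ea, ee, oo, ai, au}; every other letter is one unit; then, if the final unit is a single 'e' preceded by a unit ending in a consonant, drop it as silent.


Word: "garden" (6 letters)
Left-to-right scan:
  1. 'g' (letter)
  2. 'a' (letter)
  3. 'r' (letter)
  4. 'd' (letter)
  5. 'e' (letter)
  6. 'n' (letter)
Units from scan: 6
Sound units = 6 units


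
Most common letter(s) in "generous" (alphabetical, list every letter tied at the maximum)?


Word: "generous"
Letter counts:
  'e': 2
  'g': 1
  'n': 1
  'o': 1
  'r': 1
  's': 1
  'u': 1
Maximum count = 2
Most frequent = 'e' (2 times each)


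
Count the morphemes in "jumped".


Word: "jumped"
Morphemes: jump / -ed
Each morpheme carries meaning
= 2 morphemes


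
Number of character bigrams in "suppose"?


Word: "suppose" (length 7)
Number of 2-grams = length - 2 + 1 = 7 - 2 + 1
= 6


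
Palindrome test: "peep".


Word: "peep"
Reversed: "peep"
Forward == Backward? peep == peep
Palindrome = Yes


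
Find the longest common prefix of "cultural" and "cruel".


Word 1: "cultural"
Word 2: "cruel"
Comparing from start:
  Pos 0: 'c' == 'c'
  Pos 1: 'u' != 'r' (stop)
LCP = "c" (length 1)


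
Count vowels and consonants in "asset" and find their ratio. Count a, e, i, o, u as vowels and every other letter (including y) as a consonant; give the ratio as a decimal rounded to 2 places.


Word: "asset"
Vowels (a,e,i,o,u): 2
Consonants: 3
Ratio = 2/3
= 0.67


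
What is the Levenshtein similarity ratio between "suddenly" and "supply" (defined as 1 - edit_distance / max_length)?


Word 1: "suddenly" (length 8)
Word 2: "supply" (length 6)
One optimal edit sequence:
  1. keep 's'
  2. keep 'u'
  3. delete 'd'  (+1)
  4. delete 'd'  (+1)
  5. substitute 'e' -> 'p'  (+1)
  6. substitute 'n' -> 'p'  (+1)
  7. keep 'l'
  8. keep 'y'
Edit distance = 4
Max length = max(8, 6) = 8
Similarity = 1 - 4/8
= 0.5000


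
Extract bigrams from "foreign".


Word: "foreign" (length 7)
Number of bigrams = 7 - 2 + 1 = 6
  Position 0: "fo"
  Position 1: "or"
  Position 2: "re"
  Position 3: "ei"
  Position 4: "ig"
  Position 5: "gn"
Bigrams = "fo", "or", "re", "ei", "ig", "gn"


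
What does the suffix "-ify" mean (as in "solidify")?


Suffix: -ify
Example: solidify = solid + -ify
Meaning = to make


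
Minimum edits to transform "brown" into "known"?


Word 1: "brown" (length 5)
Word 2: "known" (length 5)
One optimal edit sequence (insert/delete/substitute each cost 1):
  1. substitute 'b' -> 'k'  (+1)
  2. substitute 'r' -> 'n'  (+1)
  3. keep 'o'
  4. keep 'w'
  5. keep 'n'
Total edit operations: 2
Edit distance = 2


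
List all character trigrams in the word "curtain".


Word: "curtain" (length 7)
Number of trigrams = 7 - 3 + 1 = 5
  Position 0: "cur"
  Position 1: "urt"
  Position 2: "rta"
  Position 3: "tai"
  Position 4: "ain"
Trigrams = "cur", "urt", "rta", "tai", "ain"


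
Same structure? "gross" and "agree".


Pattern of "gross": [0, 1, 2, 3, 3]
Pattern of "agree": [0, 1, 2, 3, 3]
Patterns match
Same pattern = Yes


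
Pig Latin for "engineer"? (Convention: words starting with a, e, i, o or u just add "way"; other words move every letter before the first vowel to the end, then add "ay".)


Word: "engineer"
Starts with vowel → add 'way'
Pig Latin = "engineerway"


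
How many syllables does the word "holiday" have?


Word: "holiday"
Syllable breakdown: hol / i / day
Counting: 3 parts
= 3 syllables


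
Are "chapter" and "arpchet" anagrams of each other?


Word 1: "chapter" → sorted: acehprt
Word 2: "arpchet" → sorted: acehprt
Same letters? acehprt == acehprt
Anagram = Yes


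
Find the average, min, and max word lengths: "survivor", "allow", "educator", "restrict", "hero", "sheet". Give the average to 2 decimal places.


Lengths: "survivor"=8, "allow"=5, "educator"=8, "restrict"=8, "hero"=4, "sheet"=5
Sum = 38, Count = 6
Average = 38/6 = 6.33
= avg=6.33, min=4, max=8


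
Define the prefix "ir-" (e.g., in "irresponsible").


Prefix: ir-
As in: irresponsible -> ir- + responsible
Meaning = not


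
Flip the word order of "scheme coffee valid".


Original: "scheme coffee valid"
Words (1..n): scheme | coffee | valid
Reversed (n..1): valid | coffee | scheme
Result = "valid coffee scheme"


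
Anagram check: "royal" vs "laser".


Word 1: "royal" → sorted: alory
Word 2: "laser" → sorted: aelrs
Same letters? alory != aelrs
Anagram = No


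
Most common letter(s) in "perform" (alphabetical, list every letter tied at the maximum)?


Word: "perform"
Letter counts:
  'e': 1
  'f': 1
  'm': 1
  'o': 1
  'p': 1
  'r': 2
Maximum count = 2
Most frequent = 'r' (2 times each)


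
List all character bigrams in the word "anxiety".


Word: "anxiety" (length 7)
Number of bigrams = 7 - 2 + 1 = 6
  Position 0: "an"
  Position 1: "nx"
  Position 2: "xi"
  Position 3: "ie"
  Position 4: "et"
  Position 5: "ty"
Bigrams = "an", "nx", "xi", "ie", "et", "ty"


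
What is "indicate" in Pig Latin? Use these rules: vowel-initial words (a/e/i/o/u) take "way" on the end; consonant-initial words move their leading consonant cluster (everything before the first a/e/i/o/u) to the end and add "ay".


Word: "indicate"
Starts with vowel → add 'way'
Pig Latin = "indicateway"


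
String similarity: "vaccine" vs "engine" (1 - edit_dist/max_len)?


Word 1: "vaccine" (length 7)
Word 2: "engine" (length 6)
One optimal edit sequence:
  1. delete 'v'  (+1)
  2. substitute 'a' -> 'e'  (+1)
  3. substitute 'c' -> 'n'  (+1)
  4. substitute 'c' -> 'g'  (+1)
  5. keep 'i'
  6. keep 'n'
  7. keep 'e'
Edit distance = 4
Max length = max(7, 6) = 7
Similarity = 1 - 4/7
= 0.4286


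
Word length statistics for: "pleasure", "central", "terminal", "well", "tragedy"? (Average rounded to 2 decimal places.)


Lengths: "pleasure"=8, "central"=7, "terminal"=8, "well"=4, "tragedy"=7
Sum = 34, Count = 5
Average = 34/5 = 6.80
= avg=6.80, min=4, max=8


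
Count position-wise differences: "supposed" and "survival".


Comparing character by character (same length = 8):
  Pos 0: 's' vs 's' =
  Pos 1: 'u' vs 'u' =
  Pos 2: 'p' vs 'r' !=
  Pos 3: 'p' vs 'v' !=
  Pos 4: 'o' vs 'i' !=
  Pos 5: 's' vs 'v' !=
  Pos 6: 'e' vs 'a' !=
  Pos 7: 'd' vs 'l' !=
Hamming distance = 6


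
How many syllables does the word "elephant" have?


Word: "elephant"
Syllable breakdown: el | e | phant
Counting: 3 parts
= 3 syllables


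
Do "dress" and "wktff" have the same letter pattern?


Pattern of "dress": [0, 1, 2, 3, 3]
Pattern of "wktff": [0, 1, 2, 3, 3]
Patterns match
Same pattern = Yes


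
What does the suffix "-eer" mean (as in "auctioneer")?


Suffix: -eer
Example: auctioneer (auction + -eer)
Meaning = one who is concerned with


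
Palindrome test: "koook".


Word: "koook"
Reversed: "koook"
Forward == Backward? koook == koook
Palindrome = Yes


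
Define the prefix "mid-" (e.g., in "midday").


Prefix: mid-
Example: midday (mid- + day)
Meaning = middle


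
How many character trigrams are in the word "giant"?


Word: "giant" (length 5)
Number of 3-grams = length - 3 + 1 = 5 - 3 + 1
= 3


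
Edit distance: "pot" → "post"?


Word 1: "pot" (length 3)
Word 2: "post" (length 4)
One optimal edit sequence (insert/delete/substitute each cost 1):
  1. keep 'p'
  2. keep 'o'
  3. insert 's'  (+1)
  4. keep 't'
Total edit operations: 1
Edit distance = 1


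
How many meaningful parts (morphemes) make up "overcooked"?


Word: "overcooked"
Morphemes: over- / cook / -ed
Each morpheme carries meaning
= 3 morphemes


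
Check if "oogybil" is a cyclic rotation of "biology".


Word: "biology", Candidate: "oogybil"
Method: check if candidate is substring of word+word
"biologybiology" contains "oogybil"? No
Is rotation = No


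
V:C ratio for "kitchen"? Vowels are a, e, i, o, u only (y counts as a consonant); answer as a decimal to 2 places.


Word: "kitchen"
Vowels (a,e,i,o,u): 2
Consonants: 5
Ratio = 2/5
= 0.40


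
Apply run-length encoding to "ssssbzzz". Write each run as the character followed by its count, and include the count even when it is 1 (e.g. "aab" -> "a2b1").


String: "ssssbzzz"
Scanning for consecutive runs:
  's' x 4
  'b' x 1
  'z' x 3
RLE = "s4b1z3"


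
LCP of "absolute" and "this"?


Word 1: "absolute"
Word 2: "this"
Comparing from start:
  Pos 0: 'a' != 't' (stop)
LCP = "" (length 0)


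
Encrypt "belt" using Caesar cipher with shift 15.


Word: "belt"
Shift: 15
Each letter → (letter + shift) mod 26:
  'b' (1) + 15 = 16 → 'q'
  'e' (4) + 15 = 19 → 't'
  'l' (11) + 15 = 0 → 'a'
  't' (19) + 15 = 8 → 'i'
Result = "qtai"


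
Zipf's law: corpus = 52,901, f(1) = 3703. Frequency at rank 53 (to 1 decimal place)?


Zipf's law: f(r) = f(1) / r
f(1) = 3703
f(53) = 3703 / 53
= 69.9 occurrences


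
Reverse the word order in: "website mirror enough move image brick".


Original: "website mirror enough move image brick"
Words (1..n): website | mirror | enough | move | image | brick
Reversed (n..1): brick | image | move | enough | mirror | website
Result = "brick image move enough mirror website"


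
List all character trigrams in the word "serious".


Word: "serious" (length 7)
Number of trigrams = 7 - 3 + 1 = 5
  Position 0: "ser"
  Position 1: "eri"
  Position 2: "rio"
  Position 3: "iou"
  Position 4: "ous"
Trigrams = "ser", "eri", "rio", "iou", "ous"


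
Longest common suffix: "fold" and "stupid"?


Word 1: "fold"
Word 2: "stupid"
Comparing from end:
  Pos -1: 'd' == 'd'
  Pos -2: 'l' != 'i' (stop)
LCS = "d" (length 1)


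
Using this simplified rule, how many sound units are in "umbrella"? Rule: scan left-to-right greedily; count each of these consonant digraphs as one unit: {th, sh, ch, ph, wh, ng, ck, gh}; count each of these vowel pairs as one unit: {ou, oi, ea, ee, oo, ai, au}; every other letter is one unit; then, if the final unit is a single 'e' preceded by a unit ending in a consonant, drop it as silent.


Word: "umbrella" (8 letters)
Left-to-right scan:
  [1] 'u' (letter)
  [2] 'm' (letter)
  [3] 'b' (letter)
  [4] 'r' (letter)
  [5] 'e' (letter)
  [6] 'l' (letter)
  [7] 'l' (letter)
  [8] 'a' (letter)
Units from scan: 8
Sound units = 8 units


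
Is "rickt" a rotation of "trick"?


Word: "trick", Candidate: "rickt"
Method: check if candidate is substring of word+word
"tricktrick" contains "rickt"? Yes
Is rotation = Yes


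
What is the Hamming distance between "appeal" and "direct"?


Comparing character by character (same length = 6):
  Pos 0: 'a' vs 'd' !=
  Pos 1: 'p' vs 'i' !=
  Pos 2: 'p' vs 'r' !=
  Pos 3: 'e' vs 'e' =
  Pos 4: 'a' vs 'c' !=
  Pos 5: 'l' vs 't' !=
Hamming distance = 5


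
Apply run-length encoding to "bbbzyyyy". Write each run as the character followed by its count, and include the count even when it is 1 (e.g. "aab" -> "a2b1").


String: "bbbzyyyy"
Scanning for consecutive runs:
  'b' x 3
  'z' x 1
  'y' x 4
RLE = "b3z1y4"


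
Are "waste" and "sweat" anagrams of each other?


Word 1: "waste" → sorted: aestw
Word 2: "sweat" → sorted: aestw
Same letters? aestw == aestw
Anagram = Yes


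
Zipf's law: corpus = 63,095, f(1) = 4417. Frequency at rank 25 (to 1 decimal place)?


Zipf's law: f(r) = f(1) / r
f(1) = 4417
f(25) = 4417 / 25
= 176.7 occurrences


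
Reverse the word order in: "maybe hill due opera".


Original: "maybe hill due opera"
Words (1..n): maybe | hill | due | opera
Reversed (n..1): opera | due | hill | maybe
Result = "opera due hill maybe"


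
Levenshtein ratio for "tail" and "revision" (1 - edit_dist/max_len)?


Word 1: "tail" (length 4)
Word 2: "revision" (length 8)
One optimal edit sequence:
  1. insert 'r'  (+1)
  2. insert 'e'  (+1)
  3. insert 'v'  (+1)
  4. substitute 't' -> 'i'  (+1)
  5. substitute 'a' -> 's'  (+1)
  6. keep 'i'
  7. insert 'o'  (+1)
  8. substitute 'l' -> 'n'  (+1)
Edit distance = 7
Max length = max(4, 8) = 8
Similarity = 1 - 7/8
= 0.1250


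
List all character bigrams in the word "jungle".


Word: "jungle" (length 6)
Number of bigrams = 6 - 2 + 1 = 5
  Position 0: "ju"
  Position 1: "un"
  Position 2: "ng"
  Position 3: "gl"
  Position 4: "le"
Bigrams = "ju", "un", "ng", "gl", "le"


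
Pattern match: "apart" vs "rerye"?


Pattern of "apart": [0, 1, 0, 2, 3]
Pattern of "rerye": [0, 1, 0, 2, 1]
Patterns do not match
Same pattern = No


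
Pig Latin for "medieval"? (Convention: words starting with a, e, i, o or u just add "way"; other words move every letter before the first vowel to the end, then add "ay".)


Word: "medieval"
Starts with consonant(s) → move to end, add 'ay'
Consonant cluster: "m"
Pig Latin = "edievalmay"


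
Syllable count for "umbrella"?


Word: "umbrella"
Syllable breakdown: um-brel-la
Counting: 3 parts
= 3 syllables


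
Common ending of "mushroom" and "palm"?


Word 1: "mushroom"
Word 2: "palm"
Comparing from end:
  Pos -1: 'm' == 'm'
  Pos -2: 'o' != 'l' (stop)
LCS = "m" (length 1)


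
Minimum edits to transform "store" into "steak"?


Word 1: "store" (length 5)
Word 2: "steak" (length 5)
One optimal edit sequence (insert/delete/substitute each cost 1):
  1. keep 's'
  2. keep 't'
  3. substitute 'o' -> 'e'  (+1)
  4. substitute 'r' -> 'a'  (+1)
  5. substitute 'e' -> 'k'  (+1)
Total edit operations: 3
Edit distance = 3


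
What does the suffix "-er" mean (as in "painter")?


Suffix: -er
Example: painter = paint + -er
Meaning = one who / more


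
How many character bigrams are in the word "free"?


Word: "free" (length 4)
Number of 2-grams = length - 2 + 1 = 4 - 2 + 1
= 3


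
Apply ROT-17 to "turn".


Word: "turn"
Shift: 17
Each letter → (letter + shift) mod 26:
  't' (19) + 17 = 10 → 'k'
  'u' (20) + 17 = 11 → 'l'
  'r' (17) + 17 = 8 → 'i'
  'n' (13) + 17 = 4 → 'e'
Result = "klie"


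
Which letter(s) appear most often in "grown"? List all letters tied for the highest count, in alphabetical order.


Word: "grown"
Letter counts:
  'g': 1
  'n': 1
  'o': 1
  'r': 1
  'w': 1
Maximum count = 1
Most frequent = 'g', 'n', 'o', 'r', 'w' (1 time each)


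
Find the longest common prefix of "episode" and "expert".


Word 1: "episode"
Word 2: "expert"
Comparing from start:
  Pos 0: 'e' == 'e'
  Pos 1: 'p' != 'x' (stop)
LCP = "e" (length 1)


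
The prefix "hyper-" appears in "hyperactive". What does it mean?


Prefix: hyper-
Example: hyperactive = hyper- + active
Meaning = over / excessive


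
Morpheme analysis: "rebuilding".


Word: "rebuilding"
Morphemes: re- | build | -ing
Each morpheme carries meaning
= 3 morphemes


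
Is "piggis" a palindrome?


Word: "piggis"
Reversed: "siggip"
Forward == Backward? piggis != siggip
Palindrome = No


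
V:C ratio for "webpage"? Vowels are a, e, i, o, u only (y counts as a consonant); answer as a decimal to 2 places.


Word: "webpage"
Vowels (a,e,i,o,u): 3
Consonants: 4
Ratio = 3/4
= 0.75


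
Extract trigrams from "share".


Word: "share" (length 5)
Number of trigrams = 5 - 3 + 1 = 3
  Position 0: "sha"
  Position 1: "har"
  Position 2: "are"
Trigrams = "sha", "har", "are"


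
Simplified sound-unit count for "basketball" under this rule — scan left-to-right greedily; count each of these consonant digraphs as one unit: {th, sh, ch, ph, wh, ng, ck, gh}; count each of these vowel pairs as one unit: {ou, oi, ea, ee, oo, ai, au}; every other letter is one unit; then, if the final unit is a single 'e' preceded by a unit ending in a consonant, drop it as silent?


Word: "basketball" (10 letters)
Left-to-right scan:
  [1] 'b' (letter)
  [2] 'a' (letter)
  [3] 's' (letter)
  [4] 'k' (letter)
  [5] 'e' (letter)
  [6] 't' (letter)
  [7] 'b' (letter)
  [8] 'a' (letter)
  [9] 'l' (letter)
  [10] 'l' (letter)
Units from scan: 10
Sound units = 10 units


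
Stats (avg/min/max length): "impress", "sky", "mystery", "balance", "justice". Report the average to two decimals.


Lengths: "impress"=7, "sky"=3, "mystery"=7, "balance"=7, "justice"=7
Sum = 31, Count = 5
Average = 31/5 = 6.20
= avg=6.20, min=3, max=7


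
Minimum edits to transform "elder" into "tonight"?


Word 1: "elder" (length 5)
Word 2: "tonight" (length 7)
One optimal edit sequence (insert/delete/substitute each cost 1):
  1. insert 't'  (+1)
  2. insert 'o'  (+1)
  3. substitute 'e' -> 'n'  (+1)
  4. substitute 'l' -> 'i'  (+1)
  5. substitute 'd' -> 'g'  (+1)
  6. substitute 'e' -> 'h'  (+1)
  7. substitute 'r' -> 't'  (+1)
Total edit operations: 7
Edit distance = 7


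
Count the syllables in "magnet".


Word: "magnet"
Syllable breakdown: mag · net
Counting: 2 parts
= 2 syllables


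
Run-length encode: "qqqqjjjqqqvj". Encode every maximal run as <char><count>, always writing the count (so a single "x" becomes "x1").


String: "qqqqjjjqqqvj"
Scanning for consecutive runs:
  'q' x 4
  'j' x 3
  'q' x 3
  'v' x 1
  'j' x 1
RLE = "q4j3q3v1j1"


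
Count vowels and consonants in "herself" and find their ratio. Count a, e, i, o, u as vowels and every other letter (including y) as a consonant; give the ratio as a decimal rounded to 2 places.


Word: "herself"
Vowels (a,e,i,o,u): 2
Consonants: 5
Ratio = 2/5
= 0.40


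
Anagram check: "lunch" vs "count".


Word 1: "lunch" → sorted: chlnu
Word 2: "count" → sorted: cnotu
Same letters? chlnu != cnotu
Anagram = No


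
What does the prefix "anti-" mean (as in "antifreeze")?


Prefix: anti-
Example: antifreeze = anti- + freeze
Meaning = against


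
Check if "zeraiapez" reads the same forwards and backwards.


Word: "zeraiapez"
Reversed: "zepaiarez"
Forward == Backward? zeraiapez != zepaiarez
Palindrome = No


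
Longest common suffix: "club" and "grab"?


Word 1: "club"
Word 2: "grab"
Comparing from end:
  Pos -1: 'b' == 'b'
  Pos -2: 'u' != 'a' (stop)
LCS = "b" (length 1)


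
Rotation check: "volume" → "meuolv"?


Word: "volume", Candidate: "meuolv"
Method: check if candidate is substring of word+word
"volumevolume" contains "meuolv"? No
Is rotation = No


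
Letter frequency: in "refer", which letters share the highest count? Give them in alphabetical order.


Word: "refer"
Letter counts:
  'e': 2
  'f': 1
  'r': 2
Maximum count = 2
Most frequent = 'e', 'r' (2 times each)


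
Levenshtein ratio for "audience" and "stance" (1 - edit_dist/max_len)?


Word 1: "audience" (length 8)
Word 2: "stance" (length 6)
One optimal edit sequence:
  1. delete 'a'  (+1)
  2. delete 'u'  (+1)
  3. substitute 'd' -> 's'  (+1)
  4. substitute 'i' -> 't'  (+1)
  5. substitute 'e' -> 'a'  (+1)
  6. keep 'n'
  7. keep 'c'
  8. keep 'e'
Edit distance = 5
Max length = max(8, 6) = 8
Similarity = 1 - 5/8
= 0.3750


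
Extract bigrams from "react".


Word: "react" (length 5)
Number of bigrams = 5 - 2 + 1 = 4
  Position 0: "re"
  Position 1: "ea"
  Position 2: "ac"
  Position 3: "ct"
Bigrams = "re", "ea", "ac", "ct"


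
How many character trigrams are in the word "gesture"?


Word: "gesture" (length 7)
Number of 3-grams = length - 3 + 1 = 7 - 3 + 1
= 5


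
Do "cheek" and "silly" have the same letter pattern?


Pattern of "cheek": [0, 1, 2, 2, 3]
Pattern of "silly": [0, 1, 2, 2, 3]
Patterns match
Same pattern = Yes


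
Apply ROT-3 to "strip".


Word: "strip"
Shift: 3
Each letter → (letter + shift) mod 26:
  's' (18) + 3 = 21 → 'v'
  't' (19) + 3 = 22 → 'w'
  'r' (17) + 3 = 20 → 'u'
  'i' (8) + 3 = 11 → 'l'
  'p' (15) + 3 = 18 → 's'
Result = "vwuls"


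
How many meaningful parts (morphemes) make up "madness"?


Word: "madness"
Morphemes: mad + -ness
Each morpheme carries meaning
= 2 morphemes


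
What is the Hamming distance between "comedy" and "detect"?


Comparing character by character (same length = 6):
  Pos 0: 'c' vs 'd' !=
  Pos 1: 'o' vs 'e' !=
  Pos 2: 'm' vs 't' !=
  Pos 3: 'e' vs 'e' =
  Pos 4: 'd' vs 'c' !=
  Pos 5: 'y' vs 't' !=
Hamming distance = 5


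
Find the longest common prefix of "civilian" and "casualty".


Word 1: "civilian"
Word 2: "casualty"
Comparing from start:
  Pos 0: 'c' == 'c'
  Pos 1: 'i' != 'a' (stop)
LCP = "c" (length 1)


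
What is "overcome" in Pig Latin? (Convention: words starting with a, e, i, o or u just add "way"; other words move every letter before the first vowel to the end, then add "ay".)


Word: "overcome"
Starts with vowel → add 'way'
Pig Latin = "overcomeway"
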